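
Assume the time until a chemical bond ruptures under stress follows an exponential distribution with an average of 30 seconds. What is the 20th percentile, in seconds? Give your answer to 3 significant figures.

The rate is λ = 1/30 = 0.0333333 per second.
Set 1 − e^(−λt) = 0.2, so t = −ln(0.8)/λ = 0.22314/0.0333333 ≈ 6.69431 seconds.

6.69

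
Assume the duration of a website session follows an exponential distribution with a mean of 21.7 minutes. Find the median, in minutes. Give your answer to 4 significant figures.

15.04

The rate is λ = 1/21.7 = 0.0460829 per minute.
Set 1 − e^(−λt) = 0.5, so t = −ln(0.5)/λ = 0.69315/0.0460829 ≈ 15.0413 minutes.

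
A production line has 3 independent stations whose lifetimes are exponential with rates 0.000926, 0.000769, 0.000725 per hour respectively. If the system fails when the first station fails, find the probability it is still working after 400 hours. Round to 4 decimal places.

0.3798

The time to first failure is exponential with rate Σλ = 0.000926 + 0.000769 + 0.000725 = 0.00242.
P(min > 400) = e^(−0.00242·400) = e^(−0.968) ≈ 0.3798.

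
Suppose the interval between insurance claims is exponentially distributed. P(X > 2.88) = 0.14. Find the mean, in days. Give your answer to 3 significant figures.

e^(−λ·2.88) = 0.14 ⇒ λ = −ln(0.14)/2.88 = 0.682678.
Mean = 1/λ = 1.46482 days.

1.46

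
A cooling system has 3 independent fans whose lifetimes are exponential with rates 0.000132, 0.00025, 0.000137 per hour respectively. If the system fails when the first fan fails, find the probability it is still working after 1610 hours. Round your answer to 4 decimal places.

The time to first failure is exponential with rate Σλ = 0.000132 + 0.00025 + 0.000137 = 0.000519.
P(min > 1610) = e^(−0.000519·1610) = e^(−0.83559) ≈ 0.4336.

0.4336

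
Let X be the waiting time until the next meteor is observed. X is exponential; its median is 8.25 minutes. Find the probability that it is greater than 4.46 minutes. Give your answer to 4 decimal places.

For an exponential, median = ln(2)/λ, so λ = ln 2 / 8.25 = 0.0840178 per minute.
P(X > 4.46) = e^(−λ·4.46) = e^(−0.37472) ≈ 0.6875.

0.6875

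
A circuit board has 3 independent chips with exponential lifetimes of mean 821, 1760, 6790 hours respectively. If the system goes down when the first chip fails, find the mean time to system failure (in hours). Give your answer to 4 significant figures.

517.2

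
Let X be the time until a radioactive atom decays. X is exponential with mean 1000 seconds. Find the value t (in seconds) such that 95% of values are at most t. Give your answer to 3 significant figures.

The rate is λ = 1/1000 = 0.001 per second.
Set 1 − e^(−λt) = 0.95, so t = −ln(0.05)/λ = 2.9957/0.001 ≈ 2995.73 seconds.

3000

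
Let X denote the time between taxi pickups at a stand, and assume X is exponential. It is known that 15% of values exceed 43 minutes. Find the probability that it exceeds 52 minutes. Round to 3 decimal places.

0.101

e^(−λ·43) = 0.15 ⇒ λ = −ln(0.15)/43 = 0.0441191.
P(X > 52) = e^(−0.0441191·52) = e^(−2.2942) ≈ 0.101.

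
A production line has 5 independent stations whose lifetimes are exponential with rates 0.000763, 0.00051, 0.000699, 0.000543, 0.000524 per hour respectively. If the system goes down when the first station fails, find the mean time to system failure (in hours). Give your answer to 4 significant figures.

329.1

The time to first failure is exponential with rate Σλ = 0.000763 + 0.00051 + 0.000699 + 0.000543 + 0.000524 = 0.003039.
E[min] = 1/Σλ = 1/0.003039 = 329.056 hours.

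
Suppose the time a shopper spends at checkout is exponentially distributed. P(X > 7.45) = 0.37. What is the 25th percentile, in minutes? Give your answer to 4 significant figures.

e^(−λ·7.45) = 0.37 ⇒ λ = −ln(0.37)/7.45 = 0.133457.
25th percentile: 1 − e^(−λt) = 0.25, t = −ln(0.75)/λ = 2.15562 minutes.

2.156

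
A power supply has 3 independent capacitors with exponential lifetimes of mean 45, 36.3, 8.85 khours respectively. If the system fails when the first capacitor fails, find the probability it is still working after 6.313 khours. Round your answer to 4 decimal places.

0.3579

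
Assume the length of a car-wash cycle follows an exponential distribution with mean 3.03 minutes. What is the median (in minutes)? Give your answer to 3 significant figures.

The rate is λ = 1/3.03 = 0.330033 per minute.
Set 1 − e^(−λt) = 0.5, so t = −ln(0.5)/λ = 0.69315/0.330033 ≈ 2.10024 minutes.

2.10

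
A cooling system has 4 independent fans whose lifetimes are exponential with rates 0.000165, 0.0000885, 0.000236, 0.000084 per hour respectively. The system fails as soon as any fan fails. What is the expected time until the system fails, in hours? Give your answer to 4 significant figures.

The time to first failure is exponential with rate Σλ = 0.000165 + 0.0000885 + 0.000236 + 0.000084 = 0.0005735.
E[min] = 1/Σλ = 1/0.0005735 = 1743.68 hours.

1744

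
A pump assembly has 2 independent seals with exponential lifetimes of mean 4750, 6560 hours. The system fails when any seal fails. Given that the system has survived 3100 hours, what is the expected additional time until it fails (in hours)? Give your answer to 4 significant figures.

2755

First-failure rate Σλ = 1/4750 + 1/6560 = 0.000362965.
By memorylessness the expected residual is 1/Σλ = 2755.08 hours, regardless of the 3100 already elapsed.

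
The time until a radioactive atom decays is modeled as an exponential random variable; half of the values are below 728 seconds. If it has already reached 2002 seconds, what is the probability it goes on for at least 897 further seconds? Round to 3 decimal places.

0.426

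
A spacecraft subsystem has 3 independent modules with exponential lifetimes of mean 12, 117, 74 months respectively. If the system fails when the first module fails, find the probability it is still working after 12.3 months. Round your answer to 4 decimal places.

0.2735

The first failure time is exponential with rate Σλ_i = 1/12 + 1/117 + 1/74 = 0.105394 per month.
P(min > 12.3) = e^(−0.105394·12.3) = e^(−1.2963) ≈ 0.2735.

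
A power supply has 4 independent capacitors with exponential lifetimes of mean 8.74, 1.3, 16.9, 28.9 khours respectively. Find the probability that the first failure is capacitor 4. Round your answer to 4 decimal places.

0.0354

Rates: λ_i = 1/mean_i → 0.114416, 0.769231, 0.0591716, 0.0346021; Σλ = 0.977421.
P(capacitor 4 first) = λ_4/Σλ = 0.0346021/0.977421 ≈ 0.0354.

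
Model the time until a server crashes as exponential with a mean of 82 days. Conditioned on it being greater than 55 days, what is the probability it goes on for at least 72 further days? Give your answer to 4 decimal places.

0.4156

The rate is λ = 1/82 = 0.0121951 per day.
The exponential is memoryless, so the remaining time is again Exp(λ): the condition X > 55 is irrelevant.
P(X > 72) = e^(−0.87805) ≈ 0.4156.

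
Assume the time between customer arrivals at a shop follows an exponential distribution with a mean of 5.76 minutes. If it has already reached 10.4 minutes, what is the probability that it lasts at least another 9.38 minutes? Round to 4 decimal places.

0.1962

The rate is λ = 1/5.76 = 0.173611 per minute.
By the memoryless property, P(X > 10.4+9.38 | X > 10.4) = P(X > 9.38).
P(X > 9.38) = e^(−1.6285) ≈ 0.1962.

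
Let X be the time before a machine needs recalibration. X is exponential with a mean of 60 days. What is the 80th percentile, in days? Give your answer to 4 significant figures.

The rate is λ = 1/60 = 0.0166667 per day.
Set 1 − e^(−λt) = 0.8, so t = −ln(0.2)/λ = 1.6094/0.0166667 ≈ 96.5663 days.

96.57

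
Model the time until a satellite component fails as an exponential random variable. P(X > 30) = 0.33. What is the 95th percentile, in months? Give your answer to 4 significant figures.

e^(−λ·30) = 0.33 ⇒ λ = −ln(0.33)/30 = 0.0369554.
95th percentile: 1 − e^(−λt) = 0.95, t = −ln(0.05)/λ = 81.0634 months.

81.06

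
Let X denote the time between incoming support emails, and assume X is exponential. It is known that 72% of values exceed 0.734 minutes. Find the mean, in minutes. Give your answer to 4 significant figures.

2.234

e^(−λ·0.734) = 0.72 ⇒ λ = −ln(0.72)/0.734 = 0.447553.
Mean = 1/λ = 2.23437 minutes.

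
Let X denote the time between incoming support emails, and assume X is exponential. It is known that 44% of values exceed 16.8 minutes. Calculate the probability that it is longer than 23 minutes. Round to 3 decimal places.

e^(−λ·16.8) = 0.44 ⇒ λ = −ln(0.44)/16.8 = 0.0488679.
P(X > 23) = e^(−0.0488679·23) = e^(−1.124) ≈ 0.325.

0.325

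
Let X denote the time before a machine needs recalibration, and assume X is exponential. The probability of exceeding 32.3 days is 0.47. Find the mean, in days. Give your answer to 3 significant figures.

e^(−λ·32.3) = 0.47 ⇒ λ = −ln(0.47)/32.3 = 0.0233753.
Mean = 1/λ = 42.7802 days.

42.8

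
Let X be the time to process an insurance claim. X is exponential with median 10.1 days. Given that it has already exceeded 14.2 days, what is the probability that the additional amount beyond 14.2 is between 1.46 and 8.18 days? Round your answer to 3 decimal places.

0.334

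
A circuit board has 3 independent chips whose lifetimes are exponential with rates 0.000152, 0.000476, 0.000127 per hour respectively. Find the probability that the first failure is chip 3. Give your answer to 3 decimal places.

The time to first failure is exponential with rate Σλ = 0.000152 + 0.000476 + 0.000127 = 0.000755.
P(chip 3 first) = λ_3/Σλ = 0.000127/0.000755 ≈ 0.168.

0.168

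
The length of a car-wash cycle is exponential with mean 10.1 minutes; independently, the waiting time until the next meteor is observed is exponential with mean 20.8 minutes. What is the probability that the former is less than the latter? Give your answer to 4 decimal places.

0.6731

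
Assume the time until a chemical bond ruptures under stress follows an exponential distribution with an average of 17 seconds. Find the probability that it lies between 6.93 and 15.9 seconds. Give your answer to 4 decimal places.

0.2727

The rate is λ = 1/17 = 0.0588235 per second.
P(6.93 < X < 15.9) = e^(−λ·6.93) − e^(−λ·15.9) = 0.66521 − 0.39247 ≈ 0.2727.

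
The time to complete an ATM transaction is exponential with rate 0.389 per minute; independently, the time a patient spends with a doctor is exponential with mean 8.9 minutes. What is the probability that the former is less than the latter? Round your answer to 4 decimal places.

λ_1 = 0.389, λ_2 = 1/8.9 = 0.11236.
For independent exponentials, P(the former < the latter) = λ_1/(λ_1+λ_2) = 0.389/0.50136 ≈ 0.7759.

0.7759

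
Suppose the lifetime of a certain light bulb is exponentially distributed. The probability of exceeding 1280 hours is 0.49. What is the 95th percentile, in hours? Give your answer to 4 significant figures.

5375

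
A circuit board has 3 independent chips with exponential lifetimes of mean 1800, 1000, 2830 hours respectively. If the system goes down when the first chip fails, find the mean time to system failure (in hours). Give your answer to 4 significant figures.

523.9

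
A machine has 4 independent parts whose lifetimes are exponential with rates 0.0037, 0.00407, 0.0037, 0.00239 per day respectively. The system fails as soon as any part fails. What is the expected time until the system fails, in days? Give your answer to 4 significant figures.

72.15

The time to first failure is exponential with rate Σλ = 0.0037 + 0.00407 + 0.0037 + 0.00239 = 0.01386.
E[min] = 1/Σλ = 1/0.01386 = 72.1501 days.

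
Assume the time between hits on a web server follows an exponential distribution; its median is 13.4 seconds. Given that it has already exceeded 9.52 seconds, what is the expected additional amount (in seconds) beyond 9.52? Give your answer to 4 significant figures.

For an exponential, median = ln(2)/λ, so λ = ln 2 / 13.4 = 0.0517274 per second.
By memorylessness, the remaining amount past any threshold is again Exp(λ) with mean 1/λ = 19.3321 seconds.

19.33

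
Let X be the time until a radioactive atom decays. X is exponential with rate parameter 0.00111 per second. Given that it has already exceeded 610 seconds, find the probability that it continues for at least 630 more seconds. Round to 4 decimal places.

0.4969

P(X > s+t | X > s) = e^(−λ(s+t))/e^(−λs) = e^(−λt), independent of s = 610.
P(X > 630) = e^(−0.6993) ≈ 0.4969.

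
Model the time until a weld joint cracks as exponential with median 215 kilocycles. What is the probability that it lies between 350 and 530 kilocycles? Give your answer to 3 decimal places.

For an exponential, median = ln(2)/λ, so λ = ln 2 / 215 = 0.00322394 per kilocycle.
P(350 < X < 530) = e^(−λ·350) − e^(−λ·530) = 0.32356 − 0.18110 ≈ 0.142.

0.142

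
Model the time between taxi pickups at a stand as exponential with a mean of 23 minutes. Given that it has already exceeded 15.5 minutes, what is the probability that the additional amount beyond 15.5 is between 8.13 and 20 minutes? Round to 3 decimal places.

0.283

The rate is λ = 1/23 = 0.0434783 per minute.
Memoryless: the residual past 15.5 is again Exp(λ).
P(8.13 < residual < 20) = e^(−λ·8.13) − e^(−λ·20) = 0.70224 − 0.41913 ≈ 0.283.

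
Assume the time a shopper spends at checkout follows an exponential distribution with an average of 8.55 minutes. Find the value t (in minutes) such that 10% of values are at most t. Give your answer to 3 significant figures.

The rate is λ = 1/8.55 = 0.116959 per minute.
Set 1 − e^(−λt) = 0.1, so t = −ln(0.9)/λ = 0.10536/0.116959 ≈ 0.900832 minutes.

0.901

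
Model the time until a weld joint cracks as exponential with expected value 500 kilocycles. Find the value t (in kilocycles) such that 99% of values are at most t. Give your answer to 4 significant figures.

2303

The rate is λ = 1/500 = 0.002 per kilocycle.
Set 1 − e^(−λt) = 0.99, so t = −ln(0.01)/λ = 4.6052/0.002 ≈ 2302.59 kilocycles.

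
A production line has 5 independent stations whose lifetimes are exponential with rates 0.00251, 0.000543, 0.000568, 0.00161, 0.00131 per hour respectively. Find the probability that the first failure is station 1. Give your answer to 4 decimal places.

0.3837

The time to first failure is exponential with rate Σλ = 0.00251 + 0.000543 + 0.000568 + 0.00161 + 0.00131 = 0.006541.
P(station 1 first) = λ_1/Σλ = 0.00251/0.006541 ≈ 0.3837.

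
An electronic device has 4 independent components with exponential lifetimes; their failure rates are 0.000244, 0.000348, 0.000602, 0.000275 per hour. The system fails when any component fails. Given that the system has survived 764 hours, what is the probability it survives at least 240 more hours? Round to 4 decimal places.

0.7029

Time to first failure ~ Exp(Σλ) with Σλ = 0.001469.
By memorylessness, P(T > 764+240 | T > 764) = P(T > 240) = e^(−0.001469·240) ≈ 0.7029.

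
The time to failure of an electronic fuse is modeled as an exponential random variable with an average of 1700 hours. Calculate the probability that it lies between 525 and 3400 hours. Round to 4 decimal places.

0.5990

The rate is λ = 1/1700 = 0.000588235 per hour.
P(525 < X < 3400) = e^(−λ·525) − e^(−λ·3400) = 0.73431 − 0.13534 ≈ 0.5990.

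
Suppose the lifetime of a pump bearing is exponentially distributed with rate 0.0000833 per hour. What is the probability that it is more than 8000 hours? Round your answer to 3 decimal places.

0.514

P(X > 8000) = e^(−λ·8000) = e^(−0.6664) ≈ 0.514.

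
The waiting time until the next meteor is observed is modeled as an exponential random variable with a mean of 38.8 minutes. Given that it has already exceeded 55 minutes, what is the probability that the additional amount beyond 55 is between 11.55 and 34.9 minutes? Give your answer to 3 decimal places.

The rate is λ = 1/38.8 = 0.0257732 per minute.
Memoryless: the residual past 55 is again Exp(λ).
P(11.55 < residual < 34.9) = e^(−λ·11.55) − e^(−λ·34.9) = 0.74254 − 0.40678 ≈ 0.336.

0.336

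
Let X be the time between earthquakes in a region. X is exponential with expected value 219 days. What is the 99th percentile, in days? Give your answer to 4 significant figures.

The rate is λ = 1/219 = 0.00456621 per day.
Set 1 − e^(−λt) = 0.99, so t = −ln(0.01)/λ = 4.6052/0.00456621 ≈ 1008.53 days.

1009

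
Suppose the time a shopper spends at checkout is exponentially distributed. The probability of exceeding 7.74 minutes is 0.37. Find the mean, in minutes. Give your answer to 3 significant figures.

e^(−λ·7.74) = 0.37 ⇒ λ = −ln(0.37)/7.74 = 0.128456.
Mean = 1/λ = 7.78474 minutes.

7.78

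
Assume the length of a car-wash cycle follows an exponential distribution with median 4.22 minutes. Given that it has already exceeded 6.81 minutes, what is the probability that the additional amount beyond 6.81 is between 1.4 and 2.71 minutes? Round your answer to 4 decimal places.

0.1538

For an exponential, median = ln(2)/λ, so λ = ln 2 / 4.22 = 0.164253 per minute.
Memoryless: the residual past 6.81 is again Exp(λ).
P(1.4 < residual < 2.71) = e^(−λ·1.4) − e^(−λ·2.71) = 0.79457 − 0.64074 ≈ 0.1538.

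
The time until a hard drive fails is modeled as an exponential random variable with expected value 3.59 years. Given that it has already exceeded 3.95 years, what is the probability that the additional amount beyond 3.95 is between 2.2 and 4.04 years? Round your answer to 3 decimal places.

0.217

The rate is λ = 1/3.59 = 0.278552 per year.
Memoryless: the residual past 3.95 is again Exp(λ).
P(2.2 < residual < 4.04) = e^(−λ·2.2) − e^(−λ·4.04) = 0.54182 − 0.32454 ≈ 0.217.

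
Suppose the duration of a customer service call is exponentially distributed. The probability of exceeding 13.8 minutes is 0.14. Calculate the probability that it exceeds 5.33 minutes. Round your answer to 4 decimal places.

e^(−λ·13.8) = 0.14 ⇒ λ = −ln(0.14)/13.8 = 0.142472.
P(X > 5.33) = e^(−0.142472·5.33) = e^(−0.75938) ≈ 0.4680.

0.4680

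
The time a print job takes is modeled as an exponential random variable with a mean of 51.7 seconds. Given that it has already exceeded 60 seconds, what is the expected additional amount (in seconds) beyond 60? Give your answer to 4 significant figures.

The rate is λ = 1/51.7 = 0.0193424 per second.
By memorylessness, the remaining amount past any threshold is again Exp(λ) with mean 1/λ = 51.7 seconds.

51.70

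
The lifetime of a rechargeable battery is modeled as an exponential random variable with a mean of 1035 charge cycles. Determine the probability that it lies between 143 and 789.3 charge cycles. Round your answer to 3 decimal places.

The rate is λ = 1/1035 = 0.000966184 per charge cycle.
P(143 < X < 789.3) = e^(−λ·143) − e^(−λ·789.3) = 0.87096 − 0.46645 ≈ 0.405.

0.405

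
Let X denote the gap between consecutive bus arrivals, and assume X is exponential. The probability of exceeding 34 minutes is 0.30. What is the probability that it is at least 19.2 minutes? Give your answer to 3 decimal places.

0.507

e^(−λ·34) = 0.30 ⇒ λ = −ln(0.30)/34 = 0.035411.
P(X > 19.2) = e^(−0.035411·19.2) = e^(−0.67989) ≈ 0.507.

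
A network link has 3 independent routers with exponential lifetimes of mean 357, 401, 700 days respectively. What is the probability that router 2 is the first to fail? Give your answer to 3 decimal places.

0.371

Rates: λ_i = 1/mean_i → 0.00280112, 0.00249377, 0.00142857; Σλ = 0.00672346.
P(router 2 first) = λ_2/Σλ = 0.00249377/0.00672346 ≈ 0.371.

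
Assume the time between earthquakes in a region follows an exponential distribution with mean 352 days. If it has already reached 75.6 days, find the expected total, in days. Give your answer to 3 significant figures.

428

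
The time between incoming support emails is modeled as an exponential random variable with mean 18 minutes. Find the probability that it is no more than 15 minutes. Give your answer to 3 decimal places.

0.565

The rate is λ = 1/18 = 0.0555556 per minute.
P(X ≤ 15) = 1 − e^(−λ·15) = 1 − e^(−0.83333) ≈ 0.565.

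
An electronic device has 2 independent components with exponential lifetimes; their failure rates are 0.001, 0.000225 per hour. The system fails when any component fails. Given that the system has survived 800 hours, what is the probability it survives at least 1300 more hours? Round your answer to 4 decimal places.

0.2034

Time to first failure ~ Exp(Σλ) with Σλ = 0.001225.
By memorylessness, P(T > 800+1300 | T > 800) = P(T > 1300) = e^(−0.001225·1300) ≈ 0.2034.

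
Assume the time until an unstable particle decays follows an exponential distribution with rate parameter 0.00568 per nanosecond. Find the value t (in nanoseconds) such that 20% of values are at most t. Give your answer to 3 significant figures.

Set 1 − e^(−λt) = 0.2, so t = −ln(0.8)/λ = 0.22314/0.00568 ≈ 39.2858 nanoseconds.

39.3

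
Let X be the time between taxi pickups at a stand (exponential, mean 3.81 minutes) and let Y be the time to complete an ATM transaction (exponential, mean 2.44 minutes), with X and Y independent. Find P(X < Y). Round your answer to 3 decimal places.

λ_1 = 1/3.81 = 0.262467, λ_2 = 1/2.44 = 0.409836.
For independent exponentials, P(X < Y) = λ_1/(λ_1+λ_2) = 0.262467/0.672303 ≈ 0.390.

0.390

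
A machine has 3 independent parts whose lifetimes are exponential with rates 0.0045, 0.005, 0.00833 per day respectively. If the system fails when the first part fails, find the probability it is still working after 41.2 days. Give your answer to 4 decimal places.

0.4797

The time to first failure is exponential with rate Σλ = 0.0045 + 0.005 + 0.00833 = 0.01783.
P(min > 41.2) = e^(−0.01783·41.2) = e^(−0.7346) ≈ 0.4797.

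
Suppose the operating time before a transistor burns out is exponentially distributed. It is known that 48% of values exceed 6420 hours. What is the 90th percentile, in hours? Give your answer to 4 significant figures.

20140

e^(−λ·6420) = 0.48 ⇒ λ = −ln(0.48)/6420 = 0.000114325.
90th percentile: 1 − e^(−λt) = 0.9, t = −ln(0.1)/λ = 20140.6 hours.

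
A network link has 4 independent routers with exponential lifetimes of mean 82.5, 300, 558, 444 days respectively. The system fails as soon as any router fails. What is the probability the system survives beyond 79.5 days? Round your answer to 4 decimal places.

0.2122

The first failure time is exponential with rate Σλ_i = 1/82.5 + 1/300 + 1/558 + 1/444 = 0.0194989 per day.
P(min > 79.5) = e^(−0.0194989·79.5) = e^(−1.5502) ≈ 0.2122.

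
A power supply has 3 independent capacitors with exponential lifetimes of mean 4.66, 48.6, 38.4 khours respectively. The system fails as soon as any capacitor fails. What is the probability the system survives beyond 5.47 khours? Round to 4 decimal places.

The first failure time is exponential with rate Σλ_i = 1/4.66 + 1/48.6 + 1/38.4 = 0.26121 per khour.
P(min > 5.47) = e^(−0.26121·5.47) = e^(−1.4288) ≈ 0.2396.

0.2396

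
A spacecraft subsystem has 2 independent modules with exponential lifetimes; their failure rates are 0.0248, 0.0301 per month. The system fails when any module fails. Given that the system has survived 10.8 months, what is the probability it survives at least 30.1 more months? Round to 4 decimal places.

Time to first failure ~ Exp(Σλ) with Σλ = 0.0549.
By memorylessness, P(T > 10.8+30.1 | T > 10.8) = P(T > 30.1) = e^(−0.0549·30.1) ≈ 0.1916.

0.1916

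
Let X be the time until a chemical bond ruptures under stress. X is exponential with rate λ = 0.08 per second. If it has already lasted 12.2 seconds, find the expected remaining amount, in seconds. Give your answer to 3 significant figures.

By memorylessness, the remaining amount past any threshold is again Exp(λ) with mean 1/λ = 12.5 seconds.

12.5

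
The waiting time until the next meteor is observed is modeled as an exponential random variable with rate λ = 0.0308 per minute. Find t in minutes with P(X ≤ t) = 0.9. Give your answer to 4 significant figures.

74.76

Set 1 − e^(−λt) = 0.9, so t = −ln(0.1)/λ = 2.3026/0.0308 ≈ 74.7593 minutes.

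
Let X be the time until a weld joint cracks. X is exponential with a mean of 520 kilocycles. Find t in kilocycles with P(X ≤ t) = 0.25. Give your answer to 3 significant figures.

150

The rate is λ = 1/520 = 0.00192308 per kilocycle.
Set 1 − e^(−λt) = 0.25, so t = −ln(0.75)/λ = 0.28768/0.00192308 ≈ 149.595 kilocycles.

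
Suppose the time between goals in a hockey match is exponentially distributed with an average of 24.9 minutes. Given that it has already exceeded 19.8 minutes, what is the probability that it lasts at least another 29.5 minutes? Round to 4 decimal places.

The rate is λ = 1/24.9 = 0.0401606 per minute.
The exponential is memoryless, so the remaining time is again Exp(λ): the condition X > 19.8 is irrelevant.
P(X > 29.5) = e^(−1.1847) ≈ 0.3058.

0.3058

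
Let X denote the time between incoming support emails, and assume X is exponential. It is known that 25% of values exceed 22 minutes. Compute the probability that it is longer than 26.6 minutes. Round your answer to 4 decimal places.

e^(−λ·22) = 0.25 ⇒ λ = −ln(0.25)/22 = 0.0630134.
P(X > 26.6) = e^(−0.0630134·26.6) = e^(−1.6762) ≈ 0.1871.

0.1871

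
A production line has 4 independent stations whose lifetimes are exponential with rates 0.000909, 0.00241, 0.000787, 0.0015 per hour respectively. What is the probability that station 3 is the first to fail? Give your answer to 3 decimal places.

0.140

The time to first failure is exponential with rate Σλ = 0.000909 + 0.00241 + 0.000787 + 0.0015 = 0.005606.
P(station 3 first) = λ_3/Σλ = 0.000787/0.005606 ≈ 0.140.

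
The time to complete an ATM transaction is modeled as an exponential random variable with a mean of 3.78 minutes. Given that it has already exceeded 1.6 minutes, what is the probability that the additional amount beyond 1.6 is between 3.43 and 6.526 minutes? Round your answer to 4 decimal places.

0.2257

The rate is λ = 1/3.78 = 0.26455 per minute.
Memoryless: the residual past 1.6 is again Exp(λ).
P(3.43 < residual < 6.526) = e^(−λ·3.43) − e^(−λ·6.526) = 0.40357 − 0.17791 ≈ 0.2257.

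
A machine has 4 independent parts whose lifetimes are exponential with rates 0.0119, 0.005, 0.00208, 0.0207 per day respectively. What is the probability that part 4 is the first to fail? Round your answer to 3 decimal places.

The time to first failure is exponential with rate Σλ = 0.0119 + 0.005 + 0.00208 + 0.0207 = 0.03968.
P(part 4 first) = λ_4/Σλ = 0.0207/0.03968 ≈ 0.522.

0.522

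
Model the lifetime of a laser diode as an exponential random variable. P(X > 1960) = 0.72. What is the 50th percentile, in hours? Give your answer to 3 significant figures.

e^(−λ·1960) = 0.72 ⇒ λ = −ln(0.72)/1960 = 0.000167604.
50th percentile: 1 − e^(−λt) = 0.5, t = −ln(0.5)/λ = 4135.62 hours.

4140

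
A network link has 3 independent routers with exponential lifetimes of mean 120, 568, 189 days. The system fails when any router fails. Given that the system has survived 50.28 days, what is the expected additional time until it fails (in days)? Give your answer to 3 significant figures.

65.0

First-failure rate Σλ = 1/120 + 1/568 + 1/189 = 0.0153849.
By memorylessness the expected residual is 1/Σλ = 64.9988 days, regardless of the 50.28 already elapsed.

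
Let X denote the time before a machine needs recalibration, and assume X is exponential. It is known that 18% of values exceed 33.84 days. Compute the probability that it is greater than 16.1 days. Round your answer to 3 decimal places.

0.442

e^(−λ·33.84) = 0.18 ⇒ λ = −ln(0.18)/33.84 = 0.0506737.
P(X > 16.1) = e^(−0.0506737·16.1) = e^(−0.81585) ≈ 0.442.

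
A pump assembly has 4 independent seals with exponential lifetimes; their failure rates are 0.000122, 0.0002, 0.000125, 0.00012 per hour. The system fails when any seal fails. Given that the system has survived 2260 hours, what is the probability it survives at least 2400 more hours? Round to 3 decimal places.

Time to first failure ~ Exp(Σλ) with Σλ = 0.000567.
By memorylessness, P(T > 2260+2400 | T > 2260) = P(T > 2400) = e^(−0.000567·2400) ≈ 0.256.

0.256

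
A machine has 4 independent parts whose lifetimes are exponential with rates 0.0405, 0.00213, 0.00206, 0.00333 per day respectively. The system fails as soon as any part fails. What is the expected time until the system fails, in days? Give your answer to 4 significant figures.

The time to first failure is exponential with rate Σλ = 0.0405 + 0.00213 + 0.00206 + 0.00333 = 0.04802.
E[min] = 1/Σλ = 1/0.04802 = 20.8247 days.

20.82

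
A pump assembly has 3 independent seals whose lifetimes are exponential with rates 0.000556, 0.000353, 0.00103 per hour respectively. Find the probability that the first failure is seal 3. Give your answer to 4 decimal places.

0.5312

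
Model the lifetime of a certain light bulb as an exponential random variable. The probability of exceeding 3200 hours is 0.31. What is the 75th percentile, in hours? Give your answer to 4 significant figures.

3788

e^(−λ·3200) = 0.31 ⇒ λ = −ln(0.31)/3200 = 0.000365995.
75th percentile: 1 − e^(−λt) = 0.75, t = −ln(0.25)/λ = 3787.74 hours.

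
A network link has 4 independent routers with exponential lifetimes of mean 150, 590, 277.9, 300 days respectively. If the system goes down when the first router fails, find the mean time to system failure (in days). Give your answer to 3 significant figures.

65.4

The first failure time is exponential with rate Σλ_i = 1/150 + 1/590 + 1/277.9 + 1/300 = 0.0152933 per day.
E[min] = 1/Σλ = 1/0.0152933 = 65.388 days.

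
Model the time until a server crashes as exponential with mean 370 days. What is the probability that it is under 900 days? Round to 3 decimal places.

0.912

The rate is λ = 1/370 = 0.0027027 per day.
P(X ≤ 900) = 1 − e^(−λ·900) = 1 − e^(−2.4324) ≈ 0.912.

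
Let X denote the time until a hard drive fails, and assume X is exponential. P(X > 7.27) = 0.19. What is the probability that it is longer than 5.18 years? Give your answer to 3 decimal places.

e^(−λ·7.27) = 0.19 ⇒ λ = −ln(0.19)/7.27 = 0.228436.
P(X > 5.18) = e^(−0.228436·5.18) = e^(−1.1833) ≈ 0.306.

0.306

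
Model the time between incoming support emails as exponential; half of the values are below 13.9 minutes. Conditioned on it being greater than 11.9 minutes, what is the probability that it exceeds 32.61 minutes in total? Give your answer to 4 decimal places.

For an exponential, median = ln(2)/λ, so λ = ln 2 / 13.9 = 0.0498667 per minute.
By the memoryless property, P(X > 11.9+20.71 | X > 11.9) = P(X > 20.71).
P(X > 20.71) = e^(−1.0327) ≈ 0.3560.

0.3560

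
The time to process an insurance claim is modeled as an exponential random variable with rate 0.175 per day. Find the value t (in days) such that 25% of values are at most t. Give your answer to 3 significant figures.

1.64

Set 1 − e^(−λt) = 0.25, so t = −ln(0.75)/λ = 0.28768/0.175 ≈ 1.6439 days.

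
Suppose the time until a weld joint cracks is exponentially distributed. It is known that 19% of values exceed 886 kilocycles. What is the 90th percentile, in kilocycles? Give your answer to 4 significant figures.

e^(−λ·886) = 0.19 ⇒ λ = −ln(0.19)/886 = 0.00187441.
90th percentile: 1 − e^(−λt) = 0.9, t = −ln(0.1)/λ = 1228.43 kilocycles.

1228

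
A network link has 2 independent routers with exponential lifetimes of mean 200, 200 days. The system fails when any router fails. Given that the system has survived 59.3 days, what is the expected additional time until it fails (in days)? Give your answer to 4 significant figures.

100.0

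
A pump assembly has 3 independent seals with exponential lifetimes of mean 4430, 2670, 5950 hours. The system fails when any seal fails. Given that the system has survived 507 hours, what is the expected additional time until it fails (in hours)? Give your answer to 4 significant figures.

First-failure rate Σλ = 1/4430 + 1/2670 + 1/5950 = 0.000768333.
By memorylessness the expected residual is 1/Σλ = 1301.52 hours, regardless of the 507 already elapsed.

1302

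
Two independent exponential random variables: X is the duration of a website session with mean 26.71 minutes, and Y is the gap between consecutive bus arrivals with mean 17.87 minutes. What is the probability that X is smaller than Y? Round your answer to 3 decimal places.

0.401

λ_1 = 1/26.71 = 0.0374392, λ_2 = 1/17.87 = 0.0559597.
For independent exponentials, P(X < Y) = λ_1/(λ_1+λ_2) = 0.0374392/0.0933989 ≈ 0.401.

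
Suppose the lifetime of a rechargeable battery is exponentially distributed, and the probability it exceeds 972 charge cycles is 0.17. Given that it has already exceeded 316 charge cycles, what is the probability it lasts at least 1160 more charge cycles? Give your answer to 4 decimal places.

0.1207

From e^(−λ·972) = 0.17, λ = −ln(0.17)/972 = 0.001823.
Memoryless: P(X > 316+1160 | X > 316) = P(X > 1160) = e^(−0.001823·1160) ≈ 0.1207.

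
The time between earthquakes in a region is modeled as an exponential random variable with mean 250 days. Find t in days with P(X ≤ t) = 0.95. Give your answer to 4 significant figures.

748.9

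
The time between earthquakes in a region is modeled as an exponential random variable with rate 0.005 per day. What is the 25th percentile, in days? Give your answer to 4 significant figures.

Set 1 − e^(−λt) = 0.25, so t = −ln(0.75)/λ = 0.28768/0.005 ≈ 57.5364 days.

57.54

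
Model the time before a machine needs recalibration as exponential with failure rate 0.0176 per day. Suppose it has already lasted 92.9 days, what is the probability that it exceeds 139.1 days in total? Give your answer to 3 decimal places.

0.443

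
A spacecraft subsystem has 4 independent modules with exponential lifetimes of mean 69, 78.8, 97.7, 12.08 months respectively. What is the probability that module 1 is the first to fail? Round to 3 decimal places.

Rates: λ_i = 1/mean_i → 0.0144928, 0.0126904, 0.0102354, 0.0827815; Σλ = 0.1202.
P(module 1 first) = λ_1/Σλ = 0.0144928/0.1202 ≈ 0.121.

0.121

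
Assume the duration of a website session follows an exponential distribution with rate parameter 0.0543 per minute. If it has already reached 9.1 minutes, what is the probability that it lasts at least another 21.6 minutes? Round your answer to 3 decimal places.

0.309

By the memoryless property, P(X > 9.1+21.6 | X > 9.1) = P(X > 21.6).
P(X > 21.6) = e^(−1.1729) ≈ 0.309.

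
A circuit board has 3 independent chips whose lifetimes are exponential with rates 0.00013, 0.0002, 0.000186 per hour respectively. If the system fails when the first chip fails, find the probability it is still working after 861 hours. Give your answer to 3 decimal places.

The time to first failure is exponential with rate Σλ = 0.00013 + 0.0002 + 0.000186 = 0.000516.
P(min > 861) = e^(−0.000516·861) = e^(−0.44428) ≈ 0.641.

0.641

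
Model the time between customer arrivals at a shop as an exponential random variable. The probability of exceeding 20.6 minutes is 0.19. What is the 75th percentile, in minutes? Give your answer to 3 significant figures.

17.2

e^(−λ·20.6) = 0.19 ⇒ λ = −ln(0.19)/20.6 = 0.080618.
75th percentile: 1 − e^(−λt) = 0.75, t = −ln(0.25)/λ = 17.1958 minutes.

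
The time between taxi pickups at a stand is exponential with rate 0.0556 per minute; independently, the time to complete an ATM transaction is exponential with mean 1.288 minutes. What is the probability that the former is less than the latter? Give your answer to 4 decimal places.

0.0668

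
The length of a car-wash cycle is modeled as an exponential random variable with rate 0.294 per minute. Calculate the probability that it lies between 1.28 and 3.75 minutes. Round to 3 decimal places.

0.354

P(1.28 < X < 3.75) = e^(−λ·1.28) − e^(−λ·3.75) = 0.68638 − 0.33204 ≈ 0.354.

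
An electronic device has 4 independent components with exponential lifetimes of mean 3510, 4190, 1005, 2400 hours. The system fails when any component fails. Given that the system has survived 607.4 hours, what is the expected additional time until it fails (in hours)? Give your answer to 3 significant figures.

517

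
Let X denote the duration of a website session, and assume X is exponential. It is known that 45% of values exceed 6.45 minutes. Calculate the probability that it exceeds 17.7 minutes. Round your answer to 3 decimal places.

0.112

e^(−λ·6.45) = 0.45 ⇒ λ = −ln(0.45)/6.45 = 0.1238.
P(X > 17.7) = e^(−0.1238·17.7) = e^(−2.1913) ≈ 0.112.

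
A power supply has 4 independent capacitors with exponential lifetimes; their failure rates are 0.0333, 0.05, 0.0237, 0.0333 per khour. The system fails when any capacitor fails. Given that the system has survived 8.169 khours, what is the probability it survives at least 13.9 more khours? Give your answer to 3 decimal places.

Time to first failure ~ Exp(Σλ) with Σλ = 0.1403.
By memorylessness, P(T > 8.169+13.9 | T > 8.169) = P(T > 13.9) = e^(−0.1403·13.9) ≈ 0.142.

0.142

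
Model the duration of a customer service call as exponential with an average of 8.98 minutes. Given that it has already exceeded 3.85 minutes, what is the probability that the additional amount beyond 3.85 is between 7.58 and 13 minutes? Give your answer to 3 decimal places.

The rate is λ = 1/8.98 = 0.111359 per minute.
Memoryless: the residual past 3.85 is again Exp(λ).
P(7.58 < residual < 13) = e^(−λ·7.58) − e^(−λ·13) = 0.42994 − 0.23512 ≈ 0.195.

0.195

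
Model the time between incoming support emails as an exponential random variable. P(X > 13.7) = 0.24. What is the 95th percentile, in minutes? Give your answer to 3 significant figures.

28.8

e^(−λ·13.7) = 0.24 ⇒ λ = −ln(0.24)/13.7 = 0.104169.
95th percentile: 1 − e^(−λt) = 0.95, t = −ln(0.05)/λ = 28.7584 minutes.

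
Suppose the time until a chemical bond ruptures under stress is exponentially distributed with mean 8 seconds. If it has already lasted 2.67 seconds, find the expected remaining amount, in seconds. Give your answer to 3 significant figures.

The rate is λ = 1/8 = 0.125 per second.
By memorylessness, the remaining amount past any threshold is again Exp(λ) with mean 1/λ = 8 seconds.

8.00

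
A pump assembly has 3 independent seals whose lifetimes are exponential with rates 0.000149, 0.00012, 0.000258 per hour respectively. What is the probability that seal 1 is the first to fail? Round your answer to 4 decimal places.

0.2827

The time to first failure is exponential with rate Σλ = 0.000149 + 0.00012 + 0.000258 = 0.000527.
P(seal 1 first) = λ_1/Σλ = 0.000149/0.000527 ≈ 0.2827.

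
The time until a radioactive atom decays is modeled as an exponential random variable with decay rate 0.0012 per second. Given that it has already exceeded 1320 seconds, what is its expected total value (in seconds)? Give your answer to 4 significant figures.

By memorylessness, E[X | X > 1320] = 1320 + 1/λ = 1320 + 833.333 = 2153.33 seconds.

2153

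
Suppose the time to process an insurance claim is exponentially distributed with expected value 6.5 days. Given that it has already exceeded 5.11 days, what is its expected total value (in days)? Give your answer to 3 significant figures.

The rate is λ = 1/6.5 = 0.153846 per day.
By memorylessness, E[X | X > 5.11] = 5.11 + 1/λ = 5.11 + 6.5 = 11.61 days.

11.6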